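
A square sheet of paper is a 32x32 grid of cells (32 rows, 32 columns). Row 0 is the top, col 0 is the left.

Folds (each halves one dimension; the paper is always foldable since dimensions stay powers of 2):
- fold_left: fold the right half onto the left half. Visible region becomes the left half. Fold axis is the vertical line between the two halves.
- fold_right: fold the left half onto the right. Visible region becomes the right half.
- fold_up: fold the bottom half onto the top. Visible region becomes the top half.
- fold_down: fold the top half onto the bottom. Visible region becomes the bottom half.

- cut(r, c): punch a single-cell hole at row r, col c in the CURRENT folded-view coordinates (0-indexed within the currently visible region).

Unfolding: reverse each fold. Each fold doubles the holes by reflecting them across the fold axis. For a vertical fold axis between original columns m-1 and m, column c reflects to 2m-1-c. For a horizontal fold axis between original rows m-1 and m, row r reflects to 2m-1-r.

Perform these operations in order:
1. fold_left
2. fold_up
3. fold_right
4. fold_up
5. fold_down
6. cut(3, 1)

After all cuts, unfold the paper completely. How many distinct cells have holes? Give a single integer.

Op 1 fold_left: fold axis v@16; visible region now rows[0,32) x cols[0,16) = 32x16
Op 2 fold_up: fold axis h@16; visible region now rows[0,16) x cols[0,16) = 16x16
Op 3 fold_right: fold axis v@8; visible region now rows[0,16) x cols[8,16) = 16x8
Op 4 fold_up: fold axis h@8; visible region now rows[0,8) x cols[8,16) = 8x8
Op 5 fold_down: fold axis h@4; visible region now rows[4,8) x cols[8,16) = 4x8
Op 6 cut(3, 1): punch at orig (7,9); cuts so far [(7, 9)]; region rows[4,8) x cols[8,16) = 4x8
Unfold 1 (reflect across h@4): 2 holes -> [(0, 9), (7, 9)]
Unfold 2 (reflect across h@8): 4 holes -> [(0, 9), (7, 9), (8, 9), (15, 9)]
Unfold 3 (reflect across v@8): 8 holes -> [(0, 6), (0, 9), (7, 6), (7, 9), (8, 6), (8, 9), (15, 6), (15, 9)]
Unfold 4 (reflect across h@16): 16 holes -> [(0, 6), (0, 9), (7, 6), (7, 9), (8, 6), (8, 9), (15, 6), (15, 9), (16, 6), (16, 9), (23, 6), (23, 9), (24, 6), (24, 9), (31, 6), (31, 9)]
Unfold 5 (reflect across v@16): 32 holes -> [(0, 6), (0, 9), (0, 22), (0, 25), (7, 6), (7, 9), (7, 22), (7, 25), (8, 6), (8, 9), (8, 22), (8, 25), (15, 6), (15, 9), (15, 22), (15, 25), (16, 6), (16, 9), (16, 22), (16, 25), (23, 6), (23, 9), (23, 22), (23, 25), (24, 6), (24, 9), (24, 22), (24, 25), (31, 6), (31, 9), (31, 22), (31, 25)]

Answer: 32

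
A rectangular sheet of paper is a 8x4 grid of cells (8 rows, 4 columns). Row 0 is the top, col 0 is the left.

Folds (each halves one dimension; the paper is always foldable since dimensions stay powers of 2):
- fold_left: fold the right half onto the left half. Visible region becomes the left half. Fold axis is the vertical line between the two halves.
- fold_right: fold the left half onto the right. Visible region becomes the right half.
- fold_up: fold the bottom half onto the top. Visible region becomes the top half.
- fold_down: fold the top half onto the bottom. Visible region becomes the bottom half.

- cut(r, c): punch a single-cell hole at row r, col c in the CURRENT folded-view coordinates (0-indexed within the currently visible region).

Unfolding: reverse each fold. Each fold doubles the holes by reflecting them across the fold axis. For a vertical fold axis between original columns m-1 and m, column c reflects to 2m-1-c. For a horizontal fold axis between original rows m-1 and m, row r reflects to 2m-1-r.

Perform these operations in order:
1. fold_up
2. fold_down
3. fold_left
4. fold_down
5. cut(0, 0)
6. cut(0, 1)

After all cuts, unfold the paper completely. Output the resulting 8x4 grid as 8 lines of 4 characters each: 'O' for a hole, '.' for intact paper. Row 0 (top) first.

Op 1 fold_up: fold axis h@4; visible region now rows[0,4) x cols[0,4) = 4x4
Op 2 fold_down: fold axis h@2; visible region now rows[2,4) x cols[0,4) = 2x4
Op 3 fold_left: fold axis v@2; visible region now rows[2,4) x cols[0,2) = 2x2
Op 4 fold_down: fold axis h@3; visible region now rows[3,4) x cols[0,2) = 1x2
Op 5 cut(0, 0): punch at orig (3,0); cuts so far [(3, 0)]; region rows[3,4) x cols[0,2) = 1x2
Op 6 cut(0, 1): punch at orig (3,1); cuts so far [(3, 0), (3, 1)]; region rows[3,4) x cols[0,2) = 1x2
Unfold 1 (reflect across h@3): 4 holes -> [(2, 0), (2, 1), (3, 0), (3, 1)]
Unfold 2 (reflect across v@2): 8 holes -> [(2, 0), (2, 1), (2, 2), (2, 3), (3, 0), (3, 1), (3, 2), (3, 3)]
Unfold 3 (reflect across h@2): 16 holes -> [(0, 0), (0, 1), (0, 2), (0, 3), (1, 0), (1, 1), (1, 2), (1, 3), (2, 0), (2, 1), (2, 2), (2, 3), (3, 0), (3, 1), (3, 2), (3, 3)]
Unfold 4 (reflect across h@4): 32 holes -> [(0, 0), (0, 1), (0, 2), (0, 3), (1, 0), (1, 1), (1, 2), (1, 3), (2, 0), (2, 1), (2, 2), (2, 3), (3, 0), (3, 1), (3, 2), (3, 3), (4, 0), (4, 1), (4, 2), (4, 3), (5, 0), (5, 1), (5, 2), (5, 3), (6, 0), (6, 1), (6, 2), (6, 3), (7, 0), (7, 1), (7, 2), (7, 3)]

Answer: OOOO
OOOO
OOOO
OOOO
OOOO
OOOO
OOOO
OOOO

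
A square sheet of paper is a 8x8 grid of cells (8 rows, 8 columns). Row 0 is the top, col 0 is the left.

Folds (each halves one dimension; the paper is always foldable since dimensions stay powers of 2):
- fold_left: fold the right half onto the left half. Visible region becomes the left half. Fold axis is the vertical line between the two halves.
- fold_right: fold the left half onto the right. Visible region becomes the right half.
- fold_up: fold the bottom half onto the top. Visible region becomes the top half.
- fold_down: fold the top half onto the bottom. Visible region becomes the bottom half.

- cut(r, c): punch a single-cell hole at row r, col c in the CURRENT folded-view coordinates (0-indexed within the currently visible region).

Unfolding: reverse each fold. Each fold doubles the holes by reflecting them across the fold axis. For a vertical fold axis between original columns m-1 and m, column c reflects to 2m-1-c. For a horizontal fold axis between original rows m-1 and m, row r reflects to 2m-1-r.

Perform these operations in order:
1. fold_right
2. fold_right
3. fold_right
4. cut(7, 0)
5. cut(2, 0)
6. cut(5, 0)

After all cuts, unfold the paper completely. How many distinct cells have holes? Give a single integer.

Op 1 fold_right: fold axis v@4; visible region now rows[0,8) x cols[4,8) = 8x4
Op 2 fold_right: fold axis v@6; visible region now rows[0,8) x cols[6,8) = 8x2
Op 3 fold_right: fold axis v@7; visible region now rows[0,8) x cols[7,8) = 8x1
Op 4 cut(7, 0): punch at orig (7,7); cuts so far [(7, 7)]; region rows[0,8) x cols[7,8) = 8x1
Op 5 cut(2, 0): punch at orig (2,7); cuts so far [(2, 7), (7, 7)]; region rows[0,8) x cols[7,8) = 8x1
Op 6 cut(5, 0): punch at orig (5,7); cuts so far [(2, 7), (5, 7), (7, 7)]; region rows[0,8) x cols[7,8) = 8x1
Unfold 1 (reflect across v@7): 6 holes -> [(2, 6), (2, 7), (5, 6), (5, 7), (7, 6), (7, 7)]
Unfold 2 (reflect across v@6): 12 holes -> [(2, 4), (2, 5), (2, 6), (2, 7), (5, 4), (5, 5), (5, 6), (5, 7), (7, 4), (7, 5), (7, 6), (7, 7)]
Unfold 3 (reflect across v@4): 24 holes -> [(2, 0), (2, 1), (2, 2), (2, 3), (2, 4), (2, 5), (2, 6), (2, 7), (5, 0), (5, 1), (5, 2), (5, 3), (5, 4), (5, 5), (5, 6), (5, 7), (7, 0), (7, 1), (7, 2), (7, 3), (7, 4), (7, 5), (7, 6), (7, 7)]

Answer: 24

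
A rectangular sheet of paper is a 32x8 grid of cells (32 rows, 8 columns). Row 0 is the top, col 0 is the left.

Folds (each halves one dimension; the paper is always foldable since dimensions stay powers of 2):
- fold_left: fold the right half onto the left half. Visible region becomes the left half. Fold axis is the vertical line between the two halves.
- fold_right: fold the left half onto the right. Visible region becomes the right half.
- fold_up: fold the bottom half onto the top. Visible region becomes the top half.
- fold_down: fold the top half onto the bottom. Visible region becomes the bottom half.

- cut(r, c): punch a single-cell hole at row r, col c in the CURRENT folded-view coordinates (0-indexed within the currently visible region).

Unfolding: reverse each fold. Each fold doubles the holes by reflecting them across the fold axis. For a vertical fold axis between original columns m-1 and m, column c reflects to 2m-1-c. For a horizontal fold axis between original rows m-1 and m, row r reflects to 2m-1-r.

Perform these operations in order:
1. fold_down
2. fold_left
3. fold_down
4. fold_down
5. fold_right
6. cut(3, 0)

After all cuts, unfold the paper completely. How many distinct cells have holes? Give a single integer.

Op 1 fold_down: fold axis h@16; visible region now rows[16,32) x cols[0,8) = 16x8
Op 2 fold_left: fold axis v@4; visible region now rows[16,32) x cols[0,4) = 16x4
Op 3 fold_down: fold axis h@24; visible region now rows[24,32) x cols[0,4) = 8x4
Op 4 fold_down: fold axis h@28; visible region now rows[28,32) x cols[0,4) = 4x4
Op 5 fold_right: fold axis v@2; visible region now rows[28,32) x cols[2,4) = 4x2
Op 6 cut(3, 0): punch at orig (31,2); cuts so far [(31, 2)]; region rows[28,32) x cols[2,4) = 4x2
Unfold 1 (reflect across v@2): 2 holes -> [(31, 1), (31, 2)]
Unfold 2 (reflect across h@28): 4 holes -> [(24, 1), (24, 2), (31, 1), (31, 2)]
Unfold 3 (reflect across h@24): 8 holes -> [(16, 1), (16, 2), (23, 1), (23, 2), (24, 1), (24, 2), (31, 1), (31, 2)]
Unfold 4 (reflect across v@4): 16 holes -> [(16, 1), (16, 2), (16, 5), (16, 6), (23, 1), (23, 2), (23, 5), (23, 6), (24, 1), (24, 2), (24, 5), (24, 6), (31, 1), (31, 2), (31, 5), (31, 6)]
Unfold 5 (reflect across h@16): 32 holes -> [(0, 1), (0, 2), (0, 5), (0, 6), (7, 1), (7, 2), (7, 5), (7, 6), (8, 1), (8, 2), (8, 5), (8, 6), (15, 1), (15, 2), (15, 5), (15, 6), (16, 1), (16, 2), (16, 5), (16, 6), (23, 1), (23, 2), (23, 5), (23, 6), (24, 1), (24, 2), (24, 5), (24, 6), (31, 1), (31, 2), (31, 5), (31, 6)]

Answer: 32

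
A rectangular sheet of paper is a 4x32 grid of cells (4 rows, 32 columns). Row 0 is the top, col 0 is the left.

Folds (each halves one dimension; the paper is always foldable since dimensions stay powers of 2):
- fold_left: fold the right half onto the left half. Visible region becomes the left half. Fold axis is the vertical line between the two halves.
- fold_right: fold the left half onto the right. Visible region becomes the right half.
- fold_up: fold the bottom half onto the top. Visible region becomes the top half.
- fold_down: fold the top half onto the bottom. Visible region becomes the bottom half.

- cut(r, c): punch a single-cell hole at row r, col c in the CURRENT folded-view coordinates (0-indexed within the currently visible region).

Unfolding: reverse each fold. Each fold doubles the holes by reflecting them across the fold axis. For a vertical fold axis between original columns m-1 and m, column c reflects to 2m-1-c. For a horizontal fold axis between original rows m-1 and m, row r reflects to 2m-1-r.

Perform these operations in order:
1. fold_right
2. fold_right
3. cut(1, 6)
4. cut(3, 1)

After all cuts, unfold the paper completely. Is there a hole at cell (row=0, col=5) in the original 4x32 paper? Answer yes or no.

Answer: no

Derivation:
Op 1 fold_right: fold axis v@16; visible region now rows[0,4) x cols[16,32) = 4x16
Op 2 fold_right: fold axis v@24; visible region now rows[0,4) x cols[24,32) = 4x8
Op 3 cut(1, 6): punch at orig (1,30); cuts so far [(1, 30)]; region rows[0,4) x cols[24,32) = 4x8
Op 4 cut(3, 1): punch at orig (3,25); cuts so far [(1, 30), (3, 25)]; region rows[0,4) x cols[24,32) = 4x8
Unfold 1 (reflect across v@24): 4 holes -> [(1, 17), (1, 30), (3, 22), (3, 25)]
Unfold 2 (reflect across v@16): 8 holes -> [(1, 1), (1, 14), (1, 17), (1, 30), (3, 6), (3, 9), (3, 22), (3, 25)]
Holes: [(1, 1), (1, 14), (1, 17), (1, 30), (3, 6), (3, 9), (3, 22), (3, 25)]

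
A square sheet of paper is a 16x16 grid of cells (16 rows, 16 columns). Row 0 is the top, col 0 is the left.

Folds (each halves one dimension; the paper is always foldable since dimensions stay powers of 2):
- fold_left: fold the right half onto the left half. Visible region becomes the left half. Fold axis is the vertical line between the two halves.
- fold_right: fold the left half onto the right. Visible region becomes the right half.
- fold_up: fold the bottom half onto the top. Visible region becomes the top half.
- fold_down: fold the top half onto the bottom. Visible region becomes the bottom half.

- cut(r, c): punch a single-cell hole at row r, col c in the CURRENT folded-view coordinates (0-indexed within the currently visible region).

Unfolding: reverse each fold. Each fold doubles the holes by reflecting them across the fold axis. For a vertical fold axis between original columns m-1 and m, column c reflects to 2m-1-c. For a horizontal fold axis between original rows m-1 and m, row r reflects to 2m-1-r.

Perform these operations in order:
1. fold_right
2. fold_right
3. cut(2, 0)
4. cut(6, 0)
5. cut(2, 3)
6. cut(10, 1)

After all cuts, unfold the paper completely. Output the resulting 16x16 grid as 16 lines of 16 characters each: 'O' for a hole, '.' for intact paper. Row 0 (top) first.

Op 1 fold_right: fold axis v@8; visible region now rows[0,16) x cols[8,16) = 16x8
Op 2 fold_right: fold axis v@12; visible region now rows[0,16) x cols[12,16) = 16x4
Op 3 cut(2, 0): punch at orig (2,12); cuts so far [(2, 12)]; region rows[0,16) x cols[12,16) = 16x4
Op 4 cut(6, 0): punch at orig (6,12); cuts so far [(2, 12), (6, 12)]; region rows[0,16) x cols[12,16) = 16x4
Op 5 cut(2, 3): punch at orig (2,15); cuts so far [(2, 12), (2, 15), (6, 12)]; region rows[0,16) x cols[12,16) = 16x4
Op 6 cut(10, 1): punch at orig (10,13); cuts so far [(2, 12), (2, 15), (6, 12), (10, 13)]; region rows[0,16) x cols[12,16) = 16x4
Unfold 1 (reflect across v@12): 8 holes -> [(2, 8), (2, 11), (2, 12), (2, 15), (6, 11), (6, 12), (10, 10), (10, 13)]
Unfold 2 (reflect across v@8): 16 holes -> [(2, 0), (2, 3), (2, 4), (2, 7), (2, 8), (2, 11), (2, 12), (2, 15), (6, 3), (6, 4), (6, 11), (6, 12), (10, 2), (10, 5), (10, 10), (10, 13)]

Answer: ................
................
O..OO..OO..OO..O
................
................
................
...OO......OO...
................
................
................
..O..O....O..O..
................
................
................
................
................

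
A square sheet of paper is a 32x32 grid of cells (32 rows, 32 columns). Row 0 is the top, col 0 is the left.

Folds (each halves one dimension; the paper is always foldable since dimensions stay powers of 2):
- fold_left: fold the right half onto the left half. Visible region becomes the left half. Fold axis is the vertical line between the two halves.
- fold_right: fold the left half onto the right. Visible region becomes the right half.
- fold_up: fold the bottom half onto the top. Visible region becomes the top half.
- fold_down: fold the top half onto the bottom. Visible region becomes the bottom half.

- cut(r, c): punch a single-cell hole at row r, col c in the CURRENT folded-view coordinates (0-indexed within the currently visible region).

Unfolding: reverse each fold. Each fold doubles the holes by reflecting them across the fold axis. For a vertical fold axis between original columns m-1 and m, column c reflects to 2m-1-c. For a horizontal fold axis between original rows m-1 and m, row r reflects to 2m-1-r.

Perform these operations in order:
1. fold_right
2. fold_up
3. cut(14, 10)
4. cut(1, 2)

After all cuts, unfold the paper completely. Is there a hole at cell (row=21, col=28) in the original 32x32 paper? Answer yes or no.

Answer: no

Derivation:
Op 1 fold_right: fold axis v@16; visible region now rows[0,32) x cols[16,32) = 32x16
Op 2 fold_up: fold axis h@16; visible region now rows[0,16) x cols[16,32) = 16x16
Op 3 cut(14, 10): punch at orig (14,26); cuts so far [(14, 26)]; region rows[0,16) x cols[16,32) = 16x16
Op 4 cut(1, 2): punch at orig (1,18); cuts so far [(1, 18), (14, 26)]; region rows[0,16) x cols[16,32) = 16x16
Unfold 1 (reflect across h@16): 4 holes -> [(1, 18), (14, 26), (17, 26), (30, 18)]
Unfold 2 (reflect across v@16): 8 holes -> [(1, 13), (1, 18), (14, 5), (14, 26), (17, 5), (17, 26), (30, 13), (30, 18)]
Holes: [(1, 13), (1, 18), (14, 5), (14, 26), (17, 5), (17, 26), (30, 13), (30, 18)]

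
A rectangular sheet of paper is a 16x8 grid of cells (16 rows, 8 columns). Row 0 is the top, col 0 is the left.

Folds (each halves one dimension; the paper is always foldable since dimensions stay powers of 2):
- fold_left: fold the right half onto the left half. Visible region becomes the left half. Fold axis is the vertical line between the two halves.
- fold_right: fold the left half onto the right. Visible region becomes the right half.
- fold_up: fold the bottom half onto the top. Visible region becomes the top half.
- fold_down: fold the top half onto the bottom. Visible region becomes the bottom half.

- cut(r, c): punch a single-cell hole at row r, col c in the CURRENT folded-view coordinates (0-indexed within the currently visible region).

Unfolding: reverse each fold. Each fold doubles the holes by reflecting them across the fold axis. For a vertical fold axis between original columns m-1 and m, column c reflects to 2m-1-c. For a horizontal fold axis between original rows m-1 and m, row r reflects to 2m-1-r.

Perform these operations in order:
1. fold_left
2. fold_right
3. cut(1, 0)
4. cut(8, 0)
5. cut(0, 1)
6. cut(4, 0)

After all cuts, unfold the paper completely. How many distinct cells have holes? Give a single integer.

Answer: 16

Derivation:
Op 1 fold_left: fold axis v@4; visible region now rows[0,16) x cols[0,4) = 16x4
Op 2 fold_right: fold axis v@2; visible region now rows[0,16) x cols[2,4) = 16x2
Op 3 cut(1, 0): punch at orig (1,2); cuts so far [(1, 2)]; region rows[0,16) x cols[2,4) = 16x2
Op 4 cut(8, 0): punch at orig (8,2); cuts so far [(1, 2), (8, 2)]; region rows[0,16) x cols[2,4) = 16x2
Op 5 cut(0, 1): punch at orig (0,3); cuts so far [(0, 3), (1, 2), (8, 2)]; region rows[0,16) x cols[2,4) = 16x2
Op 6 cut(4, 0): punch at orig (4,2); cuts so far [(0, 3), (1, 2), (4, 2), (8, 2)]; region rows[0,16) x cols[2,4) = 16x2
Unfold 1 (reflect across v@2): 8 holes -> [(0, 0), (0, 3), (1, 1), (1, 2), (4, 1), (4, 2), (8, 1), (8, 2)]
Unfold 2 (reflect across v@4): 16 holes -> [(0, 0), (0, 3), (0, 4), (0, 7), (1, 1), (1, 2), (1, 5), (1, 6), (4, 1), (4, 2), (4, 5), (4, 6), (8, 1), (8, 2), (8, 5), (8, 6)]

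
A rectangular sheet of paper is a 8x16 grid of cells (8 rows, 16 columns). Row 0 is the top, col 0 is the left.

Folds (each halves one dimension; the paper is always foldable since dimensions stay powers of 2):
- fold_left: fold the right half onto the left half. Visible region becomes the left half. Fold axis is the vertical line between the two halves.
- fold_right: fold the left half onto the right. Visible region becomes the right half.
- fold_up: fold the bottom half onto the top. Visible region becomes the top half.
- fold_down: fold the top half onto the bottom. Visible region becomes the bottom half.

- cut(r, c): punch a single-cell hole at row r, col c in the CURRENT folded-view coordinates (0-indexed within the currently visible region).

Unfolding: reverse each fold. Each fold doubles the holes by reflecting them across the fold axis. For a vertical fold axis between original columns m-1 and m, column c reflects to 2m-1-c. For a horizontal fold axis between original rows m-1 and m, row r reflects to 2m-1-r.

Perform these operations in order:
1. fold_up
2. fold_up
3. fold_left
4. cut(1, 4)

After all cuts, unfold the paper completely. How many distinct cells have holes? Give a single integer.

Answer: 8

Derivation:
Op 1 fold_up: fold axis h@4; visible region now rows[0,4) x cols[0,16) = 4x16
Op 2 fold_up: fold axis h@2; visible region now rows[0,2) x cols[0,16) = 2x16
Op 3 fold_left: fold axis v@8; visible region now rows[0,2) x cols[0,8) = 2x8
Op 4 cut(1, 4): punch at orig (1,4); cuts so far [(1, 4)]; region rows[0,2) x cols[0,8) = 2x8
Unfold 1 (reflect across v@8): 2 holes -> [(1, 4), (1, 11)]
Unfold 2 (reflect across h@2): 4 holes -> [(1, 4), (1, 11), (2, 4), (2, 11)]
Unfold 3 (reflect across h@4): 8 holes -> [(1, 4), (1, 11), (2, 4), (2, 11), (5, 4), (5, 11), (6, 4), (6, 11)]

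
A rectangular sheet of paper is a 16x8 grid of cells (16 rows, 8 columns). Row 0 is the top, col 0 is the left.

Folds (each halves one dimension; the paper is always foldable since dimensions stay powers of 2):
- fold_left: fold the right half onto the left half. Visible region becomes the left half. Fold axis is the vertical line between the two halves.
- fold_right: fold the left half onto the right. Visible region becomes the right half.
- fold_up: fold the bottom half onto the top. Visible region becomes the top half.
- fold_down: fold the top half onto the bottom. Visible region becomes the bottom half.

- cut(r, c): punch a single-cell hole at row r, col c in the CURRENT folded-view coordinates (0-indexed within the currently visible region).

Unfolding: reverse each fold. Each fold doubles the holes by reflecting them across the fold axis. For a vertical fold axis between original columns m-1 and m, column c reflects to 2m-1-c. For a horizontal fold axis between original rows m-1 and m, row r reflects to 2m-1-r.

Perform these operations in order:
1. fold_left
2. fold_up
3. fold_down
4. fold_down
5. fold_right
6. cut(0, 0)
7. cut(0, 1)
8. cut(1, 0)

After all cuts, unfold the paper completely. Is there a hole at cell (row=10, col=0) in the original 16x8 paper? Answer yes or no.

Answer: yes

Derivation:
Op 1 fold_left: fold axis v@4; visible region now rows[0,16) x cols[0,4) = 16x4
Op 2 fold_up: fold axis h@8; visible region now rows[0,8) x cols[0,4) = 8x4
Op 3 fold_down: fold axis h@4; visible region now rows[4,8) x cols[0,4) = 4x4
Op 4 fold_down: fold axis h@6; visible region now rows[6,8) x cols[0,4) = 2x4
Op 5 fold_right: fold axis v@2; visible region now rows[6,8) x cols[2,4) = 2x2
Op 6 cut(0, 0): punch at orig (6,2); cuts so far [(6, 2)]; region rows[6,8) x cols[2,4) = 2x2
Op 7 cut(0, 1): punch at orig (6,3); cuts so far [(6, 2), (6, 3)]; region rows[6,8) x cols[2,4) = 2x2
Op 8 cut(1, 0): punch at orig (7,2); cuts so far [(6, 2), (6, 3), (7, 2)]; region rows[6,8) x cols[2,4) = 2x2
Unfold 1 (reflect across v@2): 6 holes -> [(6, 0), (6, 1), (6, 2), (6, 3), (7, 1), (7, 2)]
Unfold 2 (reflect across h@6): 12 holes -> [(4, 1), (4, 2), (5, 0), (5, 1), (5, 2), (5, 3), (6, 0), (6, 1), (6, 2), (6, 3), (7, 1), (7, 2)]
Unfold 3 (reflect across h@4): 24 holes -> [(0, 1), (0, 2), (1, 0), (1, 1), (1, 2), (1, 3), (2, 0), (2, 1), (2, 2), (2, 3), (3, 1), (3, 2), (4, 1), (4, 2), (5, 0), (5, 1), (5, 2), (5, 3), (6, 0), (6, 1), (6, 2), (6, 3), (7, 1), (7, 2)]
Unfold 4 (reflect across h@8): 48 holes -> [(0, 1), (0, 2), (1, 0), (1, 1), (1, 2), (1, 3), (2, 0), (2, 1), (2, 2), (2, 3), (3, 1), (3, 2), (4, 1), (4, 2), (5, 0), (5, 1), (5, 2), (5, 3), (6, 0), (6, 1), (6, 2), (6, 3), (7, 1), (7, 2), (8, 1), (8, 2), (9, 0), (9, 1), (9, 2), (9, 3), (10, 0), (10, 1), (10, 2), (10, 3), (11, 1), (11, 2), (12, 1), (12, 2), (13, 0), (13, 1), (13, 2), (13, 3), (14, 0), (14, 1), (14, 2), (14, 3), (15, 1), (15, 2)]
Unfold 5 (reflect across v@4): 96 holes -> [(0, 1), (0, 2), (0, 5), (0, 6), (1, 0), (1, 1), (1, 2), (1, 3), (1, 4), (1, 5), (1, 6), (1, 7), (2, 0), (2, 1), (2, 2), (2, 3), (2, 4), (2, 5), (2, 6), (2, 7), (3, 1), (3, 2), (3, 5), (3, 6), (4, 1), (4, 2), (4, 5), (4, 6), (5, 0), (5, 1), (5, 2), (5, 3), (5, 4), (5, 5), (5, 6), (5, 7), (6, 0), (6, 1), (6, 2), (6, 3), (6, 4), (6, 5), (6, 6), (6, 7), (7, 1), (7, 2), (7, 5), (7, 6), (8, 1), (8, 2), (8, 5), (8, 6), (9, 0), (9, 1), (9, 2), (9, 3), (9, 4), (9, 5), (9, 6), (9, 7), (10, 0), (10, 1), (10, 2), (10, 3), (10, 4), (10, 5), (10, 6), (10, 7), (11, 1), (11, 2), (11, 5), (11, 6), (12, 1), (12, 2), (12, 5), (12, 6), (13, 0), (13, 1), (13, 2), (13, 3), (13, 4), (13, 5), (13, 6), (13, 7), (14, 0), (14, 1), (14, 2), (14, 3), (14, 4), (14, 5), (14, 6), (14, 7), (15, 1), (15, 2), (15, 5), (15, 6)]
Holes: [(0, 1), (0, 2), (0, 5), (0, 6), (1, 0), (1, 1), (1, 2), (1, 3), (1, 4), (1, 5), (1, 6), (1, 7), (2, 0), (2, 1), (2, 2), (2, 3), (2, 4), (2, 5), (2, 6), (2, 7), (3, 1), (3, 2), (3, 5), (3, 6), (4, 1), (4, 2), (4, 5), (4, 6), (5, 0), (5, 1), (5, 2), (5, 3), (5, 4), (5, 5), (5, 6), (5, 7), (6, 0), (6, 1), (6, 2), (6, 3), (6, 4), (6, 5), (6, 6), (6, 7), (7, 1), (7, 2), (7, 5), (7, 6), (8, 1), (8, 2), (8, 5), (8, 6), (9, 0), (9, 1), (9, 2), (9, 3), (9, 4), (9, 5), (9, 6), (9, 7), (10, 0), (10, 1), (10, 2), (10, 3), (10, 4), (10, 5), (10, 6), (10, 7), (11, 1), (11, 2), (11, 5), (11, 6), (12, 1), (12, 2), (12, 5), (12, 6), (13, 0), (13, 1), (13, 2), (13, 3), (13, 4), (13, 5), (13, 6), (13, 7), (14, 0), (14, 1), (14, 2), (14, 3), (14, 4), (14, 5), (14, 6), (14, 7), (15, 1), (15, 2), (15, 5), (15, 6)]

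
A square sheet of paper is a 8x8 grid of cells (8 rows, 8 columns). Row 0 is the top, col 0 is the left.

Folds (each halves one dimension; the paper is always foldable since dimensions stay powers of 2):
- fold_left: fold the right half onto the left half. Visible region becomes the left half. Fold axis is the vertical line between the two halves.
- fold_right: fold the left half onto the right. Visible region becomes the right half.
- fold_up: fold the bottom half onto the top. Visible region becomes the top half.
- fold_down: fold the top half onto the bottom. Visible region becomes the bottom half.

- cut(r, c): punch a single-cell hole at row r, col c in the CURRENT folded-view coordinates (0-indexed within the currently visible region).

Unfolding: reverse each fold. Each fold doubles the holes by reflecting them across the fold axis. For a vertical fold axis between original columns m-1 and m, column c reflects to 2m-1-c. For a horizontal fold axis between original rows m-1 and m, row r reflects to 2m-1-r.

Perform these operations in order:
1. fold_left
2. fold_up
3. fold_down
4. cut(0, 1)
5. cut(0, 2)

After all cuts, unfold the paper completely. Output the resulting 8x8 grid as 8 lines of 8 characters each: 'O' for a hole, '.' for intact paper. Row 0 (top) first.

Op 1 fold_left: fold axis v@4; visible region now rows[0,8) x cols[0,4) = 8x4
Op 2 fold_up: fold axis h@4; visible region now rows[0,4) x cols[0,4) = 4x4
Op 3 fold_down: fold axis h@2; visible region now rows[2,4) x cols[0,4) = 2x4
Op 4 cut(0, 1): punch at orig (2,1); cuts so far [(2, 1)]; region rows[2,4) x cols[0,4) = 2x4
Op 5 cut(0, 2): punch at orig (2,2); cuts so far [(2, 1), (2, 2)]; region rows[2,4) x cols[0,4) = 2x4
Unfold 1 (reflect across h@2): 4 holes -> [(1, 1), (1, 2), (2, 1), (2, 2)]
Unfold 2 (reflect across h@4): 8 holes -> [(1, 1), (1, 2), (2, 1), (2, 2), (5, 1), (5, 2), (6, 1), (6, 2)]
Unfold 3 (reflect across v@4): 16 holes -> [(1, 1), (1, 2), (1, 5), (1, 6), (2, 1), (2, 2), (2, 5), (2, 6), (5, 1), (5, 2), (5, 5), (5, 6), (6, 1), (6, 2), (6, 5), (6, 6)]

Answer: ........
.OO..OO.
.OO..OO.
........
........
.OO..OO.
.OO..OO.
........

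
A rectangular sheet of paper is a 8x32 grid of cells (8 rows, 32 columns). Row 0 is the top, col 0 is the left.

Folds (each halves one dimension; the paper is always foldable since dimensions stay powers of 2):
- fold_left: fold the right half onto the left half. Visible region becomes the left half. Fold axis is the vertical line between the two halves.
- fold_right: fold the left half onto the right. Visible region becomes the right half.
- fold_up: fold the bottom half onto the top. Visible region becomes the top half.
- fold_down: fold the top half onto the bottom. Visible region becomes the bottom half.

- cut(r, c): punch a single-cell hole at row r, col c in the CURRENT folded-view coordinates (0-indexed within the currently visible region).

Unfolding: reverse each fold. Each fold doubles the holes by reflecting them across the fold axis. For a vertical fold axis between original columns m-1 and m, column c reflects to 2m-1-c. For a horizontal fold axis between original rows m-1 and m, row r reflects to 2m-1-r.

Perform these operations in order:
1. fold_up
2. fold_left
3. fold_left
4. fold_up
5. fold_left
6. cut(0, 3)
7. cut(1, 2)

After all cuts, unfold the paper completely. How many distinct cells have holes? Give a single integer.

Answer: 64

Derivation:
Op 1 fold_up: fold axis h@4; visible region now rows[0,4) x cols[0,32) = 4x32
Op 2 fold_left: fold axis v@16; visible region now rows[0,4) x cols[0,16) = 4x16
Op 3 fold_left: fold axis v@8; visible region now rows[0,4) x cols[0,8) = 4x8
Op 4 fold_up: fold axis h@2; visible region now rows[0,2) x cols[0,8) = 2x8
Op 5 fold_left: fold axis v@4; visible region now rows[0,2) x cols[0,4) = 2x4
Op 6 cut(0, 3): punch at orig (0,3); cuts so far [(0, 3)]; region rows[0,2) x cols[0,4) = 2x4
Op 7 cut(1, 2): punch at orig (1,2); cuts so far [(0, 3), (1, 2)]; region rows[0,2) x cols[0,4) = 2x4
Unfold 1 (reflect across v@4): 4 holes -> [(0, 3), (0, 4), (1, 2), (1, 5)]
Unfold 2 (reflect across h@2): 8 holes -> [(0, 3), (0, 4), (1, 2), (1, 5), (2, 2), (2, 5), (3, 3), (3, 4)]
Unfold 3 (reflect across v@8): 16 holes -> [(0, 3), (0, 4), (0, 11), (0, 12), (1, 2), (1, 5), (1, 10), (1, 13), (2, 2), (2, 5), (2, 10), (2, 13), (3, 3), (3, 4), (3, 11), (3, 12)]
Unfold 4 (reflect across v@16): 32 holes -> [(0, 3), (0, 4), (0, 11), (0, 12), (0, 19), (0, 20), (0, 27), (0, 28), (1, 2), (1, 5), (1, 10), (1, 13), (1, 18), (1, 21), (1, 26), (1, 29), (2, 2), (2, 5), (2, 10), (2, 13), (2, 18), (2, 21), (2, 26), (2, 29), (3, 3), (3, 4), (3, 11), (3, 12), (3, 19), (3, 20), (3, 27), (3, 28)]
Unfold 5 (reflect across h@4): 64 holes -> [(0, 3), (0, 4), (0, 11), (0, 12), (0, 19), (0, 20), (0, 27), (0, 28), (1, 2), (1, 5), (1, 10), (1, 13), (1, 18), (1, 21), (1, 26), (1, 29), (2, 2), (2, 5), (2, 10), (2, 13), (2, 18), (2, 21), (2, 26), (2, 29), (3, 3), (3, 4), (3, 11), (3, 12), (3, 19), (3, 20), (3, 27), (3, 28), (4, 3), (4, 4), (4, 11), (4, 12), (4, 19), (4, 20), (4, 27), (4, 28), (5, 2), (5, 5), (5, 10), (5, 13), (5, 18), (5, 21), (5, 26), (5, 29), (6, 2), (6, 5), (6, 10), (6, 13), (6, 18), (6, 21), (6, 26), (6, 29), (7, 3), (7, 4), (7, 11), (7, 12), (7, 19), (7, 20), (7, 27), (7, 28)]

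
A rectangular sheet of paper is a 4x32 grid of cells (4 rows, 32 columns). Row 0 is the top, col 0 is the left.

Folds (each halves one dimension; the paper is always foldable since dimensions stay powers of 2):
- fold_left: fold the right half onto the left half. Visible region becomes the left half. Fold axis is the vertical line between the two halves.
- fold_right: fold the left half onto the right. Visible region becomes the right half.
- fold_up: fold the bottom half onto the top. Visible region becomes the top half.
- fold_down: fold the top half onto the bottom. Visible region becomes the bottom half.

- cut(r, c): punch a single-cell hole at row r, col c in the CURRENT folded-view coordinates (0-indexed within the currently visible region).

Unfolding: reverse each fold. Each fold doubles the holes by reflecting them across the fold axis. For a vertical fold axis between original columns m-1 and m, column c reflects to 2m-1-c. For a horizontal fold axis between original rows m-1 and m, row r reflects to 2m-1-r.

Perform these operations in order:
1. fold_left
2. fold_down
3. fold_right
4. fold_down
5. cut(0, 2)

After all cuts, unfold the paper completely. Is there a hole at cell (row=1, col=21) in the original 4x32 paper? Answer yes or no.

Op 1 fold_left: fold axis v@16; visible region now rows[0,4) x cols[0,16) = 4x16
Op 2 fold_down: fold axis h@2; visible region now rows[2,4) x cols[0,16) = 2x16
Op 3 fold_right: fold axis v@8; visible region now rows[2,4) x cols[8,16) = 2x8
Op 4 fold_down: fold axis h@3; visible region now rows[3,4) x cols[8,16) = 1x8
Op 5 cut(0, 2): punch at orig (3,10); cuts so far [(3, 10)]; region rows[3,4) x cols[8,16) = 1x8
Unfold 1 (reflect across h@3): 2 holes -> [(2, 10), (3, 10)]
Unfold 2 (reflect across v@8): 4 holes -> [(2, 5), (2, 10), (3, 5), (3, 10)]
Unfold 3 (reflect across h@2): 8 holes -> [(0, 5), (0, 10), (1, 5), (1, 10), (2, 5), (2, 10), (3, 5), (3, 10)]
Unfold 4 (reflect across v@16): 16 holes -> [(0, 5), (0, 10), (0, 21), (0, 26), (1, 5), (1, 10), (1, 21), (1, 26), (2, 5), (2, 10), (2, 21), (2, 26), (3, 5), (3, 10), (3, 21), (3, 26)]
Holes: [(0, 5), (0, 10), (0, 21), (0, 26), (1, 5), (1, 10), (1, 21), (1, 26), (2, 5), (2, 10), (2, 21), (2, 26), (3, 5), (3, 10), (3, 21), (3, 26)]

Answer: yes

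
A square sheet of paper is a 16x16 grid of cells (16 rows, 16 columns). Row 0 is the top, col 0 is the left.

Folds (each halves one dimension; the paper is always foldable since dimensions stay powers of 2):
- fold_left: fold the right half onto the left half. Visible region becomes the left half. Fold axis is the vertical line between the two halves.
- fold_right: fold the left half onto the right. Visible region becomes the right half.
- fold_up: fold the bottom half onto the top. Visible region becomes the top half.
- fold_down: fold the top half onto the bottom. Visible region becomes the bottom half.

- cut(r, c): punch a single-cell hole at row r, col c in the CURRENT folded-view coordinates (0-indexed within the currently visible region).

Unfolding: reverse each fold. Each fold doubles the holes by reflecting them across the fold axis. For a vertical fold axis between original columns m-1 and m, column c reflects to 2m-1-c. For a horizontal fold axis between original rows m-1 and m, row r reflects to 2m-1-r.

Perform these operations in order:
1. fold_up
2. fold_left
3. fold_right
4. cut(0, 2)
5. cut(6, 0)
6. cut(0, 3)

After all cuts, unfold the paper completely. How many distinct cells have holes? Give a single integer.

Answer: 24

Derivation:
Op 1 fold_up: fold axis h@8; visible region now rows[0,8) x cols[0,16) = 8x16
Op 2 fold_left: fold axis v@8; visible region now rows[0,8) x cols[0,8) = 8x8
Op 3 fold_right: fold axis v@4; visible region now rows[0,8) x cols[4,8) = 8x4
Op 4 cut(0, 2): punch at orig (0,6); cuts so far [(0, 6)]; region rows[0,8) x cols[4,8) = 8x4
Op 5 cut(6, 0): punch at orig (6,4); cuts so far [(0, 6), (6, 4)]; region rows[0,8) x cols[4,8) = 8x4
Op 6 cut(0, 3): punch at orig (0,7); cuts so far [(0, 6), (0, 7), (6, 4)]; region rows[0,8) x cols[4,8) = 8x4
Unfold 1 (reflect across v@4): 6 holes -> [(0, 0), (0, 1), (0, 6), (0, 7), (6, 3), (6, 4)]
Unfold 2 (reflect across v@8): 12 holes -> [(0, 0), (0, 1), (0, 6), (0, 7), (0, 8), (0, 9), (0, 14), (0, 15), (6, 3), (6, 4), (6, 11), (6, 12)]
Unfold 3 (reflect across h@8): 24 holes -> [(0, 0), (0, 1), (0, 6), (0, 7), (0, 8), (0, 9), (0, 14), (0, 15), (6, 3), (6, 4), (6, 11), (6, 12), (9, 3), (9, 4), (9, 11), (9, 12), (15, 0), (15, 1), (15, 6), (15, 7), (15, 8), (15, 9), (15, 14), (15, 15)]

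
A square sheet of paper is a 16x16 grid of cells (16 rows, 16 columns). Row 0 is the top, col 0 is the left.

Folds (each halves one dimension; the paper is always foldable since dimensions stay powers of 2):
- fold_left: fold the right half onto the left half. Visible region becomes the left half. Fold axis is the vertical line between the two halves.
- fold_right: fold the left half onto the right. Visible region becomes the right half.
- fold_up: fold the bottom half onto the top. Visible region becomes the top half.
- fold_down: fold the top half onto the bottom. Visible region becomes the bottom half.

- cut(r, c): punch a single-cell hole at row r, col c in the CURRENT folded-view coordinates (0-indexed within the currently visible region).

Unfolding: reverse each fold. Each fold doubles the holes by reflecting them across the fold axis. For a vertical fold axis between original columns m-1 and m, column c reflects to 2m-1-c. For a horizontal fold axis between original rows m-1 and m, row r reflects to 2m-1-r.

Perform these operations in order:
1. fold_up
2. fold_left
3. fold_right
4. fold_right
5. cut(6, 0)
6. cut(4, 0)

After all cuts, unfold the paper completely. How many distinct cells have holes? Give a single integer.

Op 1 fold_up: fold axis h@8; visible region now rows[0,8) x cols[0,16) = 8x16
Op 2 fold_left: fold axis v@8; visible region now rows[0,8) x cols[0,8) = 8x8
Op 3 fold_right: fold axis v@4; visible region now rows[0,8) x cols[4,8) = 8x4
Op 4 fold_right: fold axis v@6; visible region now rows[0,8) x cols[6,8) = 8x2
Op 5 cut(6, 0): punch at orig (6,6); cuts so far [(6, 6)]; region rows[0,8) x cols[6,8) = 8x2
Op 6 cut(4, 0): punch at orig (4,6); cuts so far [(4, 6), (6, 6)]; region rows[0,8) x cols[6,8) = 8x2
Unfold 1 (reflect across v@6): 4 holes -> [(4, 5), (4, 6), (6, 5), (6, 6)]
Unfold 2 (reflect across v@4): 8 holes -> [(4, 1), (4, 2), (4, 5), (4, 6), (6, 1), (6, 2), (6, 5), (6, 6)]
Unfold 3 (reflect across v@8): 16 holes -> [(4, 1), (4, 2), (4, 5), (4, 6), (4, 9), (4, 10), (4, 13), (4, 14), (6, 1), (6, 2), (6, 5), (6, 6), (6, 9), (6, 10), (6, 13), (6, 14)]
Unfold 4 (reflect across h@8): 32 holes -> [(4, 1), (4, 2), (4, 5), (4, 6), (4, 9), (4, 10), (4, 13), (4, 14), (6, 1), (6, 2), (6, 5), (6, 6), (6, 9), (6, 10), (6, 13), (6, 14), (9, 1), (9, 2), (9, 5), (9, 6), (9, 9), (9, 10), (9, 13), (9, 14), (11, 1), (11, 2), (11, 5), (11, 6), (11, 9), (11, 10), (11, 13), (11, 14)]

Answer: 32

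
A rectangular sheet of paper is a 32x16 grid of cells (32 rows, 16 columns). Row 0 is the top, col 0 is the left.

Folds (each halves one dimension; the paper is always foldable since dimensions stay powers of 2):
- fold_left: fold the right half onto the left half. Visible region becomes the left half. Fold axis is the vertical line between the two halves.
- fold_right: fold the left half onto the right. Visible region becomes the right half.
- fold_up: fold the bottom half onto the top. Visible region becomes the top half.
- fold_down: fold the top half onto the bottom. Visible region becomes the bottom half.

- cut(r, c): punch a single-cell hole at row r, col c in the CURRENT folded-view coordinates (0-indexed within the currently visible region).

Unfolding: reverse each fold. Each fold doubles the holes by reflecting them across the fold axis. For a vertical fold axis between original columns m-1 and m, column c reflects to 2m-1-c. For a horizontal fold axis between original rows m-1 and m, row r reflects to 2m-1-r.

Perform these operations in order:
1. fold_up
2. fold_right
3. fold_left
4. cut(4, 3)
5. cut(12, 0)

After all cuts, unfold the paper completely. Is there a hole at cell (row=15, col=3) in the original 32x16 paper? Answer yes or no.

Op 1 fold_up: fold axis h@16; visible region now rows[0,16) x cols[0,16) = 16x16
Op 2 fold_right: fold axis v@8; visible region now rows[0,16) x cols[8,16) = 16x8
Op 3 fold_left: fold axis v@12; visible region now rows[0,16) x cols[8,12) = 16x4
Op 4 cut(4, 3): punch at orig (4,11); cuts so far [(4, 11)]; region rows[0,16) x cols[8,12) = 16x4
Op 5 cut(12, 0): punch at orig (12,8); cuts so far [(4, 11), (12, 8)]; region rows[0,16) x cols[8,12) = 16x4
Unfold 1 (reflect across v@12): 4 holes -> [(4, 11), (4, 12), (12, 8), (12, 15)]
Unfold 2 (reflect across v@8): 8 holes -> [(4, 3), (4, 4), (4, 11), (4, 12), (12, 0), (12, 7), (12, 8), (12, 15)]
Unfold 3 (reflect across h@16): 16 holes -> [(4, 3), (4, 4), (4, 11), (4, 12), (12, 0), (12, 7), (12, 8), (12, 15), (19, 0), (19, 7), (19, 8), (19, 15), (27, 3), (27, 4), (27, 11), (27, 12)]
Holes: [(4, 3), (4, 4), (4, 11), (4, 12), (12, 0), (12, 7), (12, 8), (12, 15), (19, 0), (19, 7), (19, 8), (19, 15), (27, 3), (27, 4), (27, 11), (27, 12)]

Answer: no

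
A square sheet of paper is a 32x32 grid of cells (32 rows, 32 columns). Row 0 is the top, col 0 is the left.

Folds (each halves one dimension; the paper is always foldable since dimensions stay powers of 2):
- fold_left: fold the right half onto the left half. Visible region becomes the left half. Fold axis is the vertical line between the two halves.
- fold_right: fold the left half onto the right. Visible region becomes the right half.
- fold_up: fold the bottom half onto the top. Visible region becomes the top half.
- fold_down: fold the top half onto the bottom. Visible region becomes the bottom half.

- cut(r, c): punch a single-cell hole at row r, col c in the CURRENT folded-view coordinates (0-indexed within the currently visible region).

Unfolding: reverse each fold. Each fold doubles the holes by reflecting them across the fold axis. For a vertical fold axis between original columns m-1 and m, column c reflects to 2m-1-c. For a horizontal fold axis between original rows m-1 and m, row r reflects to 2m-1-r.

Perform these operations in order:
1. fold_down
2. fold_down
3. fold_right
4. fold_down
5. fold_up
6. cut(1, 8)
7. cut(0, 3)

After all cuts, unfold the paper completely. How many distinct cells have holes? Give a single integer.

Op 1 fold_down: fold axis h@16; visible region now rows[16,32) x cols[0,32) = 16x32
Op 2 fold_down: fold axis h@24; visible region now rows[24,32) x cols[0,32) = 8x32
Op 3 fold_right: fold axis v@16; visible region now rows[24,32) x cols[16,32) = 8x16
Op 4 fold_down: fold axis h@28; visible region now rows[28,32) x cols[16,32) = 4x16
Op 5 fold_up: fold axis h@30; visible region now rows[28,30) x cols[16,32) = 2x16
Op 6 cut(1, 8): punch at orig (29,24); cuts so far [(29, 24)]; region rows[28,30) x cols[16,32) = 2x16
Op 7 cut(0, 3): punch at orig (28,19); cuts so far [(28, 19), (29, 24)]; region rows[28,30) x cols[16,32) = 2x16
Unfold 1 (reflect across h@30): 4 holes -> [(28, 19), (29, 24), (30, 24), (31, 19)]
Unfold 2 (reflect across h@28): 8 holes -> [(24, 19), (25, 24), (26, 24), (27, 19), (28, 19), (29, 24), (30, 24), (31, 19)]
Unfold 3 (reflect across v@16): 16 holes -> [(24, 12), (24, 19), (25, 7), (25, 24), (26, 7), (26, 24), (27, 12), (27, 19), (28, 12), (28, 19), (29, 7), (29, 24), (30, 7), (30, 24), (31, 12), (31, 19)]
Unfold 4 (reflect across h@24): 32 holes -> [(16, 12), (16, 19), (17, 7), (17, 24), (18, 7), (18, 24), (19, 12), (19, 19), (20, 12), (20, 19), (21, 7), (21, 24), (22, 7), (22, 24), (23, 12), (23, 19), (24, 12), (24, 19), (25, 7), (25, 24), (26, 7), (26, 24), (27, 12), (27, 19), (28, 12), (28, 19), (29, 7), (29, 24), (30, 7), (30, 24), (31, 12), (31, 19)]
Unfold 5 (reflect across h@16): 64 holes -> [(0, 12), (0, 19), (1, 7), (1, 24), (2, 7), (2, 24), (3, 12), (3, 19), (4, 12), (4, 19), (5, 7), (5, 24), (6, 7), (6, 24), (7, 12), (7, 19), (8, 12), (8, 19), (9, 7), (9, 24), (10, 7), (10, 24), (11, 12), (11, 19), (12, 12), (12, 19), (13, 7), (13, 24), (14, 7), (14, 24), (15, 12), (15, 19), (16, 12), (16, 19), (17, 7), (17, 24), (18, 7), (18, 24), (19, 12), (19, 19), (20, 12), (20, 19), (21, 7), (21, 24), (22, 7), (22, 24), (23, 12), (23, 19), (24, 12), (24, 19), (25, 7), (25, 24), (26, 7), (26, 24), (27, 12), (27, 19), (28, 12), (28, 19), (29, 7), (29, 24), (30, 7), (30, 24), (31, 12), (31, 19)]

Answer: 64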